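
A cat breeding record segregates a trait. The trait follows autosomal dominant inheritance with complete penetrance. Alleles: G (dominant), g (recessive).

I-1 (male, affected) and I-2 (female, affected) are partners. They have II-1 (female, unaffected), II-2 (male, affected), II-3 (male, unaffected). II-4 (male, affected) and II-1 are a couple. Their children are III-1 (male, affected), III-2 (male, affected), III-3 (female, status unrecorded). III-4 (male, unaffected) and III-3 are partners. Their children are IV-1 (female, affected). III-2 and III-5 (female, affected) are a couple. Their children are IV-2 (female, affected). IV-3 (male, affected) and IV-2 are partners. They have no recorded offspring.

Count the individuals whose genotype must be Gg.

6

Obligate heterozygotes: I-1 is affected so carries G and passed g to II-1 (gg), so I-1 is Gg; I-2 is affected so carries G and passed g to II-1 (gg), so I-2 is Gg; III-1 is affected so carries G and received g from II-1 (gg), so III-1 is Gg; III-2 is affected so carries G and received g from II-1 (gg), so III-2 is Gg; III-3 passed G to IV-1 (Gg, whose g came from III-4) and received g from II-1 (gg), so III-3 is Gg; IV-1 is affected so carries G and received g from III-4 (gg), so IV-1 is Gg.
Every other individual is either homozygous by phenotype or has at least one consistent homozygous assignment, so the count is 6.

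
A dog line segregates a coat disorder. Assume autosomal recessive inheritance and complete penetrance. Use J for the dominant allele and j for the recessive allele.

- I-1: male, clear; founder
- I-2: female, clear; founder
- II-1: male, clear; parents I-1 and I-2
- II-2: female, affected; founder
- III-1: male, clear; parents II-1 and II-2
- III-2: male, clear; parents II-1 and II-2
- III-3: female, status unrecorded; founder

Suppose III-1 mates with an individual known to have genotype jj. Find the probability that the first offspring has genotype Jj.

1/2

III-1 is clear so carries J and received j from II-2 (jj), so III-1 is Jj.
The cross gives 1/2 Jj : 1/2 jj, so P(offspring has genotype Jj) = 1/2.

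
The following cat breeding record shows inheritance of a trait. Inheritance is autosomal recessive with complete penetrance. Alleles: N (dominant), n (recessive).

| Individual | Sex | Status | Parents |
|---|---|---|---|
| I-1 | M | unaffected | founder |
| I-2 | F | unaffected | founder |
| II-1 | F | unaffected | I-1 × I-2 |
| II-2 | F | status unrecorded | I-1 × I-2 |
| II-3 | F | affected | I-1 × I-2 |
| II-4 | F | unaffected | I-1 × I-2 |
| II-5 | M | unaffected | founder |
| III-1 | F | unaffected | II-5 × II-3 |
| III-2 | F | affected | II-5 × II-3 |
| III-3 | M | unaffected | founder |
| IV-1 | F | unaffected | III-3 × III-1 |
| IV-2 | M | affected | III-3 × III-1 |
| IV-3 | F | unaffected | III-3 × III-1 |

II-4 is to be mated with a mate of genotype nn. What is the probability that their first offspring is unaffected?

I-1 is unaffected so carries N and passed n to II-3 (nn), so I-1 is Nn.
I-2 is unaffected so carries N and passed n to II-3 (nn), so I-2 is Nn.
II-4 is an unaffected offspring of I-1 (Nn) × I-2 (Nn), whose cross gives 1/4 NN : 1/2 Nn : 1/4 nn; conditioning on being unaffected, II-4 is NN with probability 1/3, Nn with probability 2/3.
Summing over parental genotype combinations, P(offspring is unaffected) = 1/3·1 + 2/3·1/2 = 2/3.

2/3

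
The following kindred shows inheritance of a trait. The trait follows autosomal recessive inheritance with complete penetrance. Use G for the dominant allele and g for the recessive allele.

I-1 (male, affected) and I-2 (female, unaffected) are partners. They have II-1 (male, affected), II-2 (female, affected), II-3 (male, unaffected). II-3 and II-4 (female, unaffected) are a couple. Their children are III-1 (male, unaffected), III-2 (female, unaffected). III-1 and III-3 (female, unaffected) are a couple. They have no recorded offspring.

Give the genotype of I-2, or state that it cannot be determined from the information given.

Gg

From phenotype alone, I-2 is GG or Gg.
I-2 is unaffected so carries G and passed g to II-1 (gg), so I-2 is Gg.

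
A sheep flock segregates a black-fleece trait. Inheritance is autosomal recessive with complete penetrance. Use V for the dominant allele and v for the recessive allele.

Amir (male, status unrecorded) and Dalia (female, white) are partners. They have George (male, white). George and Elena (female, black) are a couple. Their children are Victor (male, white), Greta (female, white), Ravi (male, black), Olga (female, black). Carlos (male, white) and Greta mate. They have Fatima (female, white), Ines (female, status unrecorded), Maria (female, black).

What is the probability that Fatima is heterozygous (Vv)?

Carlos is white so carries V and passed v to Maria (vv), so Carlos is Vv.
Greta is white so carries V and received v from Elena (vv), so Greta is Vv.
Their cross gives offspring ratios 1/4 VV : 1/2 Vv : 1/4 vv. Conditioning on Fatima being white, P(Vv) = 1/2 / 3/4 = 2/3.

2/3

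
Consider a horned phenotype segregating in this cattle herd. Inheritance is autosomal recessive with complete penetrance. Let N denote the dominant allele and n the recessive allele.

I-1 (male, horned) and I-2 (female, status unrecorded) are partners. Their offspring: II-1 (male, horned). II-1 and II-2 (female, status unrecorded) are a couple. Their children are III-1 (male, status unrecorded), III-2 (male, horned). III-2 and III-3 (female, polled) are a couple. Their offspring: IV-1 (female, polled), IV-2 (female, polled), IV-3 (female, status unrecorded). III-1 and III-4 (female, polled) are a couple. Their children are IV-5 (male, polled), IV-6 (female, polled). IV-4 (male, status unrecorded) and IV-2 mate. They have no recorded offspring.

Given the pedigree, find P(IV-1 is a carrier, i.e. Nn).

1

IV-1 is polled so carries N and received n from III-2 (nn), so IV-1 is Nn, giving P(Nn) = 1.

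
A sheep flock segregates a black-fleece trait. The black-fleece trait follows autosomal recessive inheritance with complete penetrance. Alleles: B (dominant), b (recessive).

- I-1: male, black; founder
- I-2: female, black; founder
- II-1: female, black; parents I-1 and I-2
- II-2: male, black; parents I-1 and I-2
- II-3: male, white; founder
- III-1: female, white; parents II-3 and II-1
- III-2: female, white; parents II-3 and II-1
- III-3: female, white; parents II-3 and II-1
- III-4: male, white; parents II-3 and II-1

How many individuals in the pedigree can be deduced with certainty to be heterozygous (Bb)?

Obligate heterozygotes: III-1 is white so carries B and received b from II-1 (bb), so III-1 is Bb; III-2 is white so carries B and received b from II-1 (bb), so III-2 is Bb; III-3 is white so carries B and received b from II-1 (bb), so III-3 is Bb; III-4 is white so carries B and received b from II-1 (bb), so III-4 is Bb.
Every other individual is either homozygous by phenotype or has at least one consistent homozygous assignment, so the count is 4.

4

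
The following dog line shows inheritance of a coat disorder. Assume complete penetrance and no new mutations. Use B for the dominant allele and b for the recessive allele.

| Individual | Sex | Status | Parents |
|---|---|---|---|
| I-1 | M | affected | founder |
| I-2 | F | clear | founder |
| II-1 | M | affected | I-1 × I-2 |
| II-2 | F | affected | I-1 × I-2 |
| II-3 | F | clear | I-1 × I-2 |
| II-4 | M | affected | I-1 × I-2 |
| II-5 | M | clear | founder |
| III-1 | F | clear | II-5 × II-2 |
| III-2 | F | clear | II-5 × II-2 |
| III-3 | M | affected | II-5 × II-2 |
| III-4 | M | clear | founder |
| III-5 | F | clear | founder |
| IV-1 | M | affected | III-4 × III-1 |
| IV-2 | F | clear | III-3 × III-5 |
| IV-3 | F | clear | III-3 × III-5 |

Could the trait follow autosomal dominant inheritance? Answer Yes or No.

Under autosomal dominant, IV-1 (affected, male) cannot arise from III-4 (clear) × III-1 (clear).

No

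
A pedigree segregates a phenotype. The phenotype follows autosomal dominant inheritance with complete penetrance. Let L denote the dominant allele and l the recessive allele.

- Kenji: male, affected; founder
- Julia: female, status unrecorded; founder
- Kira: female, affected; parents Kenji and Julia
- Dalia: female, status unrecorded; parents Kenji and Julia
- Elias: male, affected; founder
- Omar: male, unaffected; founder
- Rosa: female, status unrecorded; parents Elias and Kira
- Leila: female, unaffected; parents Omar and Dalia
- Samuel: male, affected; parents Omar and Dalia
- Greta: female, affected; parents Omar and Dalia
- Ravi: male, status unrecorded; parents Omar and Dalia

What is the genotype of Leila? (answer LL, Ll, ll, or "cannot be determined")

Leila is unaffected, so Leila is ll.

ll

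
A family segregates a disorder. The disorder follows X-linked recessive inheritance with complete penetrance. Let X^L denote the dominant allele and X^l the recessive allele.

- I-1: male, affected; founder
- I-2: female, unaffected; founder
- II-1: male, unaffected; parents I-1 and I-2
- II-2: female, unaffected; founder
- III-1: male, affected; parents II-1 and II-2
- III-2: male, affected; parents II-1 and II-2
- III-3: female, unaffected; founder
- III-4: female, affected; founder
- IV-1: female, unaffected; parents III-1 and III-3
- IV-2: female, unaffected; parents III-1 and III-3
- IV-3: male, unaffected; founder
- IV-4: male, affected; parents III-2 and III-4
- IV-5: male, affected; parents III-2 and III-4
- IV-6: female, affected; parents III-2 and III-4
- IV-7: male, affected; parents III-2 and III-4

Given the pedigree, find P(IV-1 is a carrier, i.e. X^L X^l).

IV-1 is unaffected so carries L and received l from III-1 (X^l Y), so IV-1 is X^L X^l, giving P(X^L X^l) = 1.

1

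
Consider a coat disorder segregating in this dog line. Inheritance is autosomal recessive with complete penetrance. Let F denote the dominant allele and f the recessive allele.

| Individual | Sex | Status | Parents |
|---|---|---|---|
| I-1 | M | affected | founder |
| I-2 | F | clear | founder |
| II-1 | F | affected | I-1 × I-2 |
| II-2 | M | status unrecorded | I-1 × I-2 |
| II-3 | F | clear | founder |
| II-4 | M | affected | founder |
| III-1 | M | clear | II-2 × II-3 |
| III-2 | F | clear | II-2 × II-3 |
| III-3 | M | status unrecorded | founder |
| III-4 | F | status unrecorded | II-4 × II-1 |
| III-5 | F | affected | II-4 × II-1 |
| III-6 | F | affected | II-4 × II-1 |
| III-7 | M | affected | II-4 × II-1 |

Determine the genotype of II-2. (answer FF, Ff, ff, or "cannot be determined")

II-2's phenotype is unrecorded, and no parent or child forces a single allele at both positions; consistent genotype assignments exist with II-2 as Ff or ff.

cannot be determined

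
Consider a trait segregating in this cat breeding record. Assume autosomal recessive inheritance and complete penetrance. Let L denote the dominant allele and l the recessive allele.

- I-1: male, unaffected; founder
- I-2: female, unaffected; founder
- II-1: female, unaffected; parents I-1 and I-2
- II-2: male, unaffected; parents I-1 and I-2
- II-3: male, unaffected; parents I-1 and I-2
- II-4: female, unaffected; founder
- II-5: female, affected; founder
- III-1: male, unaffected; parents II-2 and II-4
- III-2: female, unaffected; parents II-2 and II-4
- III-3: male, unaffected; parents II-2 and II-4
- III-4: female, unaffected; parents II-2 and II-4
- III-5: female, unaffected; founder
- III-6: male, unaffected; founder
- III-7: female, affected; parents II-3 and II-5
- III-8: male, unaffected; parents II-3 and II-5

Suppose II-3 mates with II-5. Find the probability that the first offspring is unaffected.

II-3 is unaffected so carries L and passed l to III-7 (ll), so II-3 is Ll.
II-5 is affected, so II-5 is ll.
The cross gives 1/2 Ll : 1/2 ll, so P(offspring is unaffected) = 1/2.

1/2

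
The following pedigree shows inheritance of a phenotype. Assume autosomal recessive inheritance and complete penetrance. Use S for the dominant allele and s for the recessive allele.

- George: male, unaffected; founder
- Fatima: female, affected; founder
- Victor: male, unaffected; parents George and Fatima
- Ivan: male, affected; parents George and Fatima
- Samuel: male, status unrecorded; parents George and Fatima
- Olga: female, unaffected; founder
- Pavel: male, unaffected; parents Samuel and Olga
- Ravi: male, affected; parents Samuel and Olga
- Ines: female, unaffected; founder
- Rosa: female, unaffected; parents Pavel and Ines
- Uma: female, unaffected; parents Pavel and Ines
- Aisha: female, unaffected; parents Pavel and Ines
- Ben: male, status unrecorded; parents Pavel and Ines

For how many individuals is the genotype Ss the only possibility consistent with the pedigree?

3

Obligate heterozygotes: George is unaffected so carries S and passed s to Ivan (ss), so George is Ss; Victor is unaffected so carries S and received s from Fatima (ss), so Victor is Ss; Olga is unaffected so carries S and passed s to Ravi (ss), so Olga is Ss.
Every other individual is either homozygous by phenotype or has at least one consistent homozygous assignment, so the count is 3.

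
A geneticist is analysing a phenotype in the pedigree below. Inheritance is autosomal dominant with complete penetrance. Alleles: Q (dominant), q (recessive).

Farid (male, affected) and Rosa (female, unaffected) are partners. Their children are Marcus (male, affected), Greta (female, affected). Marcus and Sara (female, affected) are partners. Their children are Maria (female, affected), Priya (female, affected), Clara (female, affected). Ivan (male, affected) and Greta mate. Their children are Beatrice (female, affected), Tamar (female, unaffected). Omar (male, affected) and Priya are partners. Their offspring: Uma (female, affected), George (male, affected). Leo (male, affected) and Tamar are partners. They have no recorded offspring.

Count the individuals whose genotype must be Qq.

Obligate heterozygotes: Marcus is affected so carries Q and received q from Rosa (qq), so Marcus is Qq; Greta is affected so carries Q and received q from Rosa (qq), so Greta is Qq; Ivan is affected so carries Q and passed q to Tamar (qq), so Ivan is Qq.
Every other individual is either homozygous by phenotype or has at least one consistent homozygous assignment, so the count is 3.

3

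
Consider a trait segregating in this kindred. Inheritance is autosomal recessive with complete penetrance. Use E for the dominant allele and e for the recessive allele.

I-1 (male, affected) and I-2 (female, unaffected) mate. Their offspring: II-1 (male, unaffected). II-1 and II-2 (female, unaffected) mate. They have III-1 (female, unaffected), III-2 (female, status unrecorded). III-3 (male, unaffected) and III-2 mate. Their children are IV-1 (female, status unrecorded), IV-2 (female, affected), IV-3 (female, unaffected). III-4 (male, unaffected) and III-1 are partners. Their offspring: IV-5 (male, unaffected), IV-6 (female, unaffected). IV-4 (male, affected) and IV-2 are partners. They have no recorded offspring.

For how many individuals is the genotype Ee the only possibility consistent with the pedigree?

Obligate heterozygotes: II-1 is unaffected so carries E and received e from I-1 (ee), so II-1 is Ee; III-3 is unaffected so carries E and passed e to IV-2 (ee), so III-3 is Ee.
Every other individual is either homozygous by phenotype or has at least one consistent homozygous assignment, so the count is 2.

2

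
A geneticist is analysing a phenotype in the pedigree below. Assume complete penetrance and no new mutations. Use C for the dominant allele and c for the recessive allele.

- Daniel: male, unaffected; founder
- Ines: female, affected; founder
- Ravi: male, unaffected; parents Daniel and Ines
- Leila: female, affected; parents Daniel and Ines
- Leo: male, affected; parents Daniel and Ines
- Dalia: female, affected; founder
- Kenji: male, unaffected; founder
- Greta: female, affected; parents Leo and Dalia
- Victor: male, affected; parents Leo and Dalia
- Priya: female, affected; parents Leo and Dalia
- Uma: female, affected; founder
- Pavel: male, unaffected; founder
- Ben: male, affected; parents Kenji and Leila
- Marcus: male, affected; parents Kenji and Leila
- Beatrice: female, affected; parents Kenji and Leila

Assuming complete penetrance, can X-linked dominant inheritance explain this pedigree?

A consistent assignment under X-linked dominant exists: Daniel X^c Y, Ines X^C X^c, Ravi X^c Y, Leila X^C X^c, Leo X^C Y, Dalia X^C X^C, Kenji X^c Y, Greta X^C X^C, Victor X^C Y, Priya X^C X^C, Uma X^C X^C, Pavel X^c Y, Ben X^C Y, Marcus X^C Y, Beatrice X^C X^c.
In this assignment every recorded phenotype matches its genotype and every non-founder's genotype is obtainable from its parents' genotypes, so the pedigree is consistent.

Yes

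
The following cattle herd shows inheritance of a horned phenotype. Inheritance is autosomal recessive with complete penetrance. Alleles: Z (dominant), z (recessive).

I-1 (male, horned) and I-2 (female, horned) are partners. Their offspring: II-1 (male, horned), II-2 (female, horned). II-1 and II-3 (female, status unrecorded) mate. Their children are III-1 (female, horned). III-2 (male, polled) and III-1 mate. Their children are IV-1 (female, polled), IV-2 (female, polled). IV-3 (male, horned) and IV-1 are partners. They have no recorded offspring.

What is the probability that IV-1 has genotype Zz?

1

IV-1 is polled so carries Z and received z from III-1 (zz), so IV-1 is Zz, giving P(Zz) = 1.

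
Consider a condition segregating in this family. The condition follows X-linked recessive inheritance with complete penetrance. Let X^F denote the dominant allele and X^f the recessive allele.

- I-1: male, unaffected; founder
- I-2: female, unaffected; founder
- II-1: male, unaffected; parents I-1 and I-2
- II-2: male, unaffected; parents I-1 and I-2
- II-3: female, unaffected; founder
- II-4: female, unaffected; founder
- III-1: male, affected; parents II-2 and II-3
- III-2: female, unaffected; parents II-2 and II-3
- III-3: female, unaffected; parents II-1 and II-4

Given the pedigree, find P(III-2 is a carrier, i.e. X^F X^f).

II-2 is unaffected, so II-2 is X^F Y.
II-3 is unaffected so carries F and passed f to III-1 (X^f Y), so II-3 is X^F X^f.
Their cross gives offspring ratios 1/2 X^F X^F : 1/2 X^F X^f. Conditioning on III-2 being unaffected, P(X^F X^f) = 1/2 / 1 = 1/2.

1/2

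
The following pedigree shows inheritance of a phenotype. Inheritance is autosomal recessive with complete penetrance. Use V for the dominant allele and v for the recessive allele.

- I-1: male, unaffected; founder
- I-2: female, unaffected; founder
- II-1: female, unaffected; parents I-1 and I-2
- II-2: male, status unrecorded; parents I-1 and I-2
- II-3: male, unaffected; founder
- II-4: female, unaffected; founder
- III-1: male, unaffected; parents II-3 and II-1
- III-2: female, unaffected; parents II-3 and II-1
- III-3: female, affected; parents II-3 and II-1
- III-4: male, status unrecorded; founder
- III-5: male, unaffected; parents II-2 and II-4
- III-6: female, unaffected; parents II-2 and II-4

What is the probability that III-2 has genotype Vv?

2/3

II-3 is unaffected so carries V and passed v to III-3 (vv), so II-3 is Vv.
II-1 is unaffected so carries V and passed v to III-3 (vv), so II-1 is Vv.
Their cross gives offspring ratios 1/4 VV : 1/2 Vv : 1/4 vv. Conditioning on III-2 being unaffected, P(Vv) = 1/2 / 3/4 = 2/3.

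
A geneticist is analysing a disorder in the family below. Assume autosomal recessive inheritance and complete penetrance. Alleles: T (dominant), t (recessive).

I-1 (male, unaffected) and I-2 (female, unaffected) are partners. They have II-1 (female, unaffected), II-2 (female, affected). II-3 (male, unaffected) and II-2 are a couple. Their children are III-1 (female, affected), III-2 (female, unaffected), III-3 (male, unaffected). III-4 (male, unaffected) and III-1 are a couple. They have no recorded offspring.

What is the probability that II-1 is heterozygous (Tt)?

2/3

I-1 is unaffected so carries T and passed t to II-2 (tt), so I-1 is Tt.
I-2 is unaffected so carries T and passed t to II-2 (tt), so I-2 is Tt.
Their cross gives offspring ratios 1/4 TT : 1/2 Tt : 1/4 tt. Conditioning on II-1 being unaffected, P(Tt) = 1/2 / 3/4 = 2/3.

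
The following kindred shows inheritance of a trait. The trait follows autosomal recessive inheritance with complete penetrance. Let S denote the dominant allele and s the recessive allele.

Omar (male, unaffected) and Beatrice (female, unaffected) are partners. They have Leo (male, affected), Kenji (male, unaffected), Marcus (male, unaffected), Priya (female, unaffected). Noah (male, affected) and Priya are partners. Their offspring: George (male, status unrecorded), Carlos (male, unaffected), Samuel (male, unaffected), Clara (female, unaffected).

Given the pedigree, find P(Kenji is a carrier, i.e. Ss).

2/3

Omar is unaffected so carries S and passed s to Leo (ss), so Omar is Ss.
Beatrice is unaffected so carries S and passed s to Leo (ss), so Beatrice is Ss.
Their cross gives offspring ratios 1/4 SS : 1/2 Ss : 1/4 ss. Conditioning on Kenji being unaffected, P(Ss) = 1/2 / 3/4 = 2/3.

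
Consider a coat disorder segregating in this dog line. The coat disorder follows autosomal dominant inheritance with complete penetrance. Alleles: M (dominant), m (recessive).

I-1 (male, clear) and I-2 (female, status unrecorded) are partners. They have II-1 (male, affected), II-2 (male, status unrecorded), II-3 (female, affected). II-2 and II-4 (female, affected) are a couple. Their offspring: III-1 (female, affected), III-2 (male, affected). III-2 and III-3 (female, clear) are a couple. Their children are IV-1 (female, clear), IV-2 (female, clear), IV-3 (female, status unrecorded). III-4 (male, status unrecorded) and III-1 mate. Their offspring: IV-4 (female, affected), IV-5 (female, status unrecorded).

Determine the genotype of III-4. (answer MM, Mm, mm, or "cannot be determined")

cannot be determined

III-4's phenotype is unrecorded, and no parent or child forces a single allele at both positions; consistent genotype assignments exist with III-4 as MM or Mm or mm.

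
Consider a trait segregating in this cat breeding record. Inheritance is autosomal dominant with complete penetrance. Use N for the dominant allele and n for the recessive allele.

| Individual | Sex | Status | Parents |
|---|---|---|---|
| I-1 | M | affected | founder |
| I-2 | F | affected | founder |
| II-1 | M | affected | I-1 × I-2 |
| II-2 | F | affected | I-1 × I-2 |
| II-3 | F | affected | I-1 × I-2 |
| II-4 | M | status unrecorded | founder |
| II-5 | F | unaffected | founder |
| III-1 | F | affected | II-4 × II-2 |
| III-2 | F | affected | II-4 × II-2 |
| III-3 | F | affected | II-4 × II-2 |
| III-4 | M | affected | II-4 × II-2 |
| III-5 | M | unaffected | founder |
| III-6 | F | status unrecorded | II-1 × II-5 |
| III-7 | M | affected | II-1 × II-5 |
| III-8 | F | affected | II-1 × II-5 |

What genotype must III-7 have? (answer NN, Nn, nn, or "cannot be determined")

Nn

From phenotype alone, III-7 is NN or Nn.
III-7 is affected so carries N and received n from II-5 (nn), so III-7 is Nn.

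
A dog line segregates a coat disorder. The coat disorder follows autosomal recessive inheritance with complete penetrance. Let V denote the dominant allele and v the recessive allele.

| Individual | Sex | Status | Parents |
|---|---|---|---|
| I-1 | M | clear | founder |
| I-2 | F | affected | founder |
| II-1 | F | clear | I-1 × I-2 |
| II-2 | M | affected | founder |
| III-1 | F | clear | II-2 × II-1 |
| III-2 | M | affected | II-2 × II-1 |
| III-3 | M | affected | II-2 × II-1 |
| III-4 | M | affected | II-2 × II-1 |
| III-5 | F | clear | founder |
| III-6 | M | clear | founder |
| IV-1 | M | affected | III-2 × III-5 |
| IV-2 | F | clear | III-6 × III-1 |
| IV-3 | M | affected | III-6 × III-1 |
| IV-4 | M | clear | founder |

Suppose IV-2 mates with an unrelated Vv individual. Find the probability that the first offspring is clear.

III-6 is clear so carries V and passed v to IV-3 (vv), so III-6 is Vv.
III-1 is clear so carries V and received v from II-2 (vv), so III-1 is Vv.
IV-2 is a clear offspring of III-6 (Vv) × III-1 (Vv), whose cross gives 1/4 VV : 1/2 Vv : 1/4 vv; conditioning on being clear, IV-2 is VV with probability 1/3, Vv with probability 2/3.
Summing over parental genotype combinations, P(offspring is clear) = 1/3·1 + 2/3·3/4 = 5/6.

5/6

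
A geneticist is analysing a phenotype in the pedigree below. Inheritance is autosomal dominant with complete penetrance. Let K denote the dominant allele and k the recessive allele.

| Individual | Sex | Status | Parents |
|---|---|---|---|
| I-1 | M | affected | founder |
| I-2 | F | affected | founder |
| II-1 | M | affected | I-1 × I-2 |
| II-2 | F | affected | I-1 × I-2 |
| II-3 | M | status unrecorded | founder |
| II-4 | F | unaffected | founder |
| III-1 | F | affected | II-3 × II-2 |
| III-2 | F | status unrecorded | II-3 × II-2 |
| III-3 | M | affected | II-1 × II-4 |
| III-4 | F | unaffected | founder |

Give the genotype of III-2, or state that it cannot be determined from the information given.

cannot be determined

III-2's phenotype is unrecorded, and no parent or child forces a single allele at both positions; consistent genotype assignments exist with III-2 as KK or Kk or kk.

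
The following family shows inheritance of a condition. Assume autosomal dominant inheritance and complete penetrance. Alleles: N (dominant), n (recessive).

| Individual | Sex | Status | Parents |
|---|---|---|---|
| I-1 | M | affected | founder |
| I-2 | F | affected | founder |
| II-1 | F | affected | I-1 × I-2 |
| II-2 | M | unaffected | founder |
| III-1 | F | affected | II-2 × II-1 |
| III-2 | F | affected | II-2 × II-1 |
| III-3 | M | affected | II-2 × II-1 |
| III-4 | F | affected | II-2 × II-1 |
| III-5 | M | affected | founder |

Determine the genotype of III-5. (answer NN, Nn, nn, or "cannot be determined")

III-5's phenotype allows NN or Nn, and no parent or child forces a single allele at both positions; consistent genotype assignments exist with III-5 as NN or Nn.

cannot be determined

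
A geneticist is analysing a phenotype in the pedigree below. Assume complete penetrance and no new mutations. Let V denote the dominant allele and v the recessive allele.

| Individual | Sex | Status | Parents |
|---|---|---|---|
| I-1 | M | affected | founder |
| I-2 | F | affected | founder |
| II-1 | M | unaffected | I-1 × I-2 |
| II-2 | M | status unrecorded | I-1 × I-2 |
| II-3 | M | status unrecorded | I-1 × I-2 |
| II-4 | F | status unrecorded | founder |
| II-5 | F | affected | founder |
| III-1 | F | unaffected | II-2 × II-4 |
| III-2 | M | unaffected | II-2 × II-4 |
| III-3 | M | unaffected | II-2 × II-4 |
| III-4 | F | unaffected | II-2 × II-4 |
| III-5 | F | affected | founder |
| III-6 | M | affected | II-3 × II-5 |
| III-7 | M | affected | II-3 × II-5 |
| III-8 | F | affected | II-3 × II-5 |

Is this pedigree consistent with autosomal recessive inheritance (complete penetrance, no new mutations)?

No

Under autosomal recessive, II-1 (unaffected, male) cannot arise from I-1 (affected) × I-2 (affected).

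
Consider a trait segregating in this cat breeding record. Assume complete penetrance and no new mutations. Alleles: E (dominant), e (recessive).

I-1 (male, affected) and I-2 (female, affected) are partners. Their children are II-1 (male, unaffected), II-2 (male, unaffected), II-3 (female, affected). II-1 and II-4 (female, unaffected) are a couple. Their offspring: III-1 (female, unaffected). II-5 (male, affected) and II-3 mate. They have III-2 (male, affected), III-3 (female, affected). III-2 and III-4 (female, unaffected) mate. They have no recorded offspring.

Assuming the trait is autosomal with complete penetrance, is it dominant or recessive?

I-1 and I-2 are both affected yet have an unaffected child II-1. Under a recessive model two affected parents are homozygous and every child would be affected, so the trait cannot be recessive.

dominant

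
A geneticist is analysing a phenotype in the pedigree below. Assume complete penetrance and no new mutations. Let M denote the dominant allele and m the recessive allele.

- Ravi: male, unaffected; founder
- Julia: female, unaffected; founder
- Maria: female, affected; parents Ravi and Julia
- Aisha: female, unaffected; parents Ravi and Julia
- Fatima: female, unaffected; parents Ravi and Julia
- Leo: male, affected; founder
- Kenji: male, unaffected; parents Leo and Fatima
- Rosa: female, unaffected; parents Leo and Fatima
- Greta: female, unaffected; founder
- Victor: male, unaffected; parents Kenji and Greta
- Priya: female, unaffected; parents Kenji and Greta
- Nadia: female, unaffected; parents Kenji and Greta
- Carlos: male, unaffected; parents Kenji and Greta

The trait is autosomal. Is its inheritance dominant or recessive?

recessive

Ravi and Julia are both unaffected yet have an affected child Maria. Under dominance, an affected child requires at least one affected parent, so the trait cannot be dominant.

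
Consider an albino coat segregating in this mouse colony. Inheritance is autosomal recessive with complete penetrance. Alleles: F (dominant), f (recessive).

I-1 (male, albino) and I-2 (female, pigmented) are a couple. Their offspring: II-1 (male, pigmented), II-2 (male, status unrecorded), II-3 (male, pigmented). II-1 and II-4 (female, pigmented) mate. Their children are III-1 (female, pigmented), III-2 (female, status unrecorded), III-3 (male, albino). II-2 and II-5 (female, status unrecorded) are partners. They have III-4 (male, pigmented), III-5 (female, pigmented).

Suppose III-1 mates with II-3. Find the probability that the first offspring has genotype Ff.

II-1 is pigmented so carries F and received f from I-1 (ff), so II-1 is Ff.
II-4 is pigmented so carries F and passed f to III-3 (ff), so II-4 is Ff.
III-1 is a pigmented offspring of II-1 (Ff) × II-4 (Ff), whose cross gives 1/4 FF : 1/2 Ff : 1/4 ff; conditioning on being pigmented, III-1 is FF with probability 1/3, Ff with probability 2/3.
II-3 is pigmented so carries F and received f from I-1 (ff), so II-3 is Ff.
Summing over parental genotype combinations, P(offspring has genotype Ff) = 1/3·1/2 + 2/3·1/2 = 1/2.

1/2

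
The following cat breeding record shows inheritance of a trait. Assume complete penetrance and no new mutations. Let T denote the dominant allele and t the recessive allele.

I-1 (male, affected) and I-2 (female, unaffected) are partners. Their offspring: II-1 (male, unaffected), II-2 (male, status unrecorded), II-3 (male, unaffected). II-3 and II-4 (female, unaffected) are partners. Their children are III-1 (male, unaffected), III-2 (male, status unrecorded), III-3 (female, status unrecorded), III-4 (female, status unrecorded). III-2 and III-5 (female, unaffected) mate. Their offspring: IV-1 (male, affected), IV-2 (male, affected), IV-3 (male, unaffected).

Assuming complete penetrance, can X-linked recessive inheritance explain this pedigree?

A consistent assignment under X-linked recessive exists: I-1 X^t Y, I-2 X^T X^T, II-1 X^T Y, II-2 X^T Y, II-3 X^T Y, II-4 X^T X^T, III-1 X^T Y, III-2 X^T Y, III-3 X^T X^T, III-4 X^T X^T, III-5 X^T X^t, IV-1 X^t Y, IV-2 X^t Y, IV-3 X^T Y.
In this assignment every recorded phenotype matches its genotype and every non-founder's genotype is obtainable from its parents' genotypes, so the pedigree is consistent.

Yes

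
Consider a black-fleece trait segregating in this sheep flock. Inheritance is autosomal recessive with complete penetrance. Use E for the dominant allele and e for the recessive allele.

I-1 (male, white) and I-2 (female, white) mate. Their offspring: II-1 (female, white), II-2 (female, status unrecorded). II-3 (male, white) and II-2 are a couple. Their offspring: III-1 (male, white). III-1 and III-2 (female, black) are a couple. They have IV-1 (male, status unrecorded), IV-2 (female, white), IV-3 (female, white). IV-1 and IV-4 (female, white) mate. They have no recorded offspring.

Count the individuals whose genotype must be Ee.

Obligate heterozygotes: IV-2 is white so carries E and received e from III-2 (ee), so IV-2 is Ee; IV-3 is white so carries E and received e from III-2 (ee), so IV-3 is Ee.
Every other individual is either homozygous by phenotype or has at least one consistent homozygous assignment, so the count is 2.

2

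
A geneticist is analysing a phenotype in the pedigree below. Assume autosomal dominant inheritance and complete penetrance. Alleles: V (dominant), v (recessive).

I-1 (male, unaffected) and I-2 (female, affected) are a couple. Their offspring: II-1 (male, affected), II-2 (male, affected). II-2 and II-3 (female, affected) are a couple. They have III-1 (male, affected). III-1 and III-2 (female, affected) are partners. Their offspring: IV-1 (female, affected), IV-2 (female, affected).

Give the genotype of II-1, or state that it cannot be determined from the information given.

From phenotype alone, II-1 is VV or Vv.
II-1 is affected so carries V and received v from I-1 (vv), so II-1 is Vv.

Vv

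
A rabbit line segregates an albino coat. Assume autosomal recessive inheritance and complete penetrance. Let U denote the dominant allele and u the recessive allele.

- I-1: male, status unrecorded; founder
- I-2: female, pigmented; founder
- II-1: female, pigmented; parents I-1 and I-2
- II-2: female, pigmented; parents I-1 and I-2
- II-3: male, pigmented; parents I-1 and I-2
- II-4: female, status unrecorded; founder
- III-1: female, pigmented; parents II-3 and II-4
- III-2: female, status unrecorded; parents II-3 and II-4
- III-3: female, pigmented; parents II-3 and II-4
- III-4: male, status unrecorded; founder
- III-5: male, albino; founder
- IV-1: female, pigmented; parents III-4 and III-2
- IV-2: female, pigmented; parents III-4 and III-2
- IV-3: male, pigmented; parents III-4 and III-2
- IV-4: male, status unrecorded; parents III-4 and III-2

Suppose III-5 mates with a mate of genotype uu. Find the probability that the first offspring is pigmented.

0

III-5 is albino, so III-5 is uu.
The cross gives 1 uu, so P(offspring is pigmented) = 0.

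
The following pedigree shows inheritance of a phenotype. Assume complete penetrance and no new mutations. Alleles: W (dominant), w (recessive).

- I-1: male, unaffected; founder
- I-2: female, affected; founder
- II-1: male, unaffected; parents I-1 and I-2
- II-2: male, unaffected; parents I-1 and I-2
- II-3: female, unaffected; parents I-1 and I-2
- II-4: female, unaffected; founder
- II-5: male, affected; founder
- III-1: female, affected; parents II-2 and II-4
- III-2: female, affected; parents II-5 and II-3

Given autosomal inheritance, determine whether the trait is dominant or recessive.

recessive

II-2 and II-4 are both unaffected yet have an affected child III-1. Under dominance, an affected child requires at least one affected parent, so the trait cannot be dominant.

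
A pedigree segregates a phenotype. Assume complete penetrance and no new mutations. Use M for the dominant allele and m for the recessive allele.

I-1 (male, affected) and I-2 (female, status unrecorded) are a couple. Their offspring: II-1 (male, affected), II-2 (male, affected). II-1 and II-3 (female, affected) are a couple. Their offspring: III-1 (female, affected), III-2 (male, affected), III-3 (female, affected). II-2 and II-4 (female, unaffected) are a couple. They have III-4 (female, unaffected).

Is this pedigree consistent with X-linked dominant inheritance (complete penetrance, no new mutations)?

No

Under X-linked dominant, III-4 (unaffected, female) cannot arise from II-2 (affected) × II-4 (unaffected).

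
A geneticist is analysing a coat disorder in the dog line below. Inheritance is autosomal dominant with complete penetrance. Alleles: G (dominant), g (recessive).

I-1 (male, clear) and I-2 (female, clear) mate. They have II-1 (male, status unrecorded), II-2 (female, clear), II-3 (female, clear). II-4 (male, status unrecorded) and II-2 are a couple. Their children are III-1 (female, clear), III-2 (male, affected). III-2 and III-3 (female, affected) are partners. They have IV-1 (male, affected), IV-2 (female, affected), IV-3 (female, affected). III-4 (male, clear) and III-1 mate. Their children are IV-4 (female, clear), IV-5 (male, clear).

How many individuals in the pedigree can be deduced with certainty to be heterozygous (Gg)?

2

Obligate heterozygotes: II-4 passed G to III-2 (Gg, whose g came from II-2) and passed g to III-1 (gg), so II-4 is Gg; III-2 is affected so carries G and received g from II-2 (gg), so III-2 is Gg.
Every other individual is either homozygous by phenotype or has at least one consistent homozygous assignment, so the count is 2.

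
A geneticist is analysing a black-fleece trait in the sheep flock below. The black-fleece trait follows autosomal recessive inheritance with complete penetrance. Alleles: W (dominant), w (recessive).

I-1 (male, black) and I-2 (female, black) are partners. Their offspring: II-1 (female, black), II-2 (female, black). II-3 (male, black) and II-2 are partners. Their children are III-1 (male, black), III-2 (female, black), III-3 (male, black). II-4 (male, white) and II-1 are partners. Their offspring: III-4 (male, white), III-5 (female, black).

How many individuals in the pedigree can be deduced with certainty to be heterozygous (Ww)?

Obligate heterozygotes: II-4 is white so carries W and passed w to III-5 (ww), so II-4 is Ww; III-4 is white so carries W and received w from II-1 (ww), so III-4 is Ww.
Every other individual is either homozygous by phenotype or has at least one consistent homozygous assignment, so the count is 2.

2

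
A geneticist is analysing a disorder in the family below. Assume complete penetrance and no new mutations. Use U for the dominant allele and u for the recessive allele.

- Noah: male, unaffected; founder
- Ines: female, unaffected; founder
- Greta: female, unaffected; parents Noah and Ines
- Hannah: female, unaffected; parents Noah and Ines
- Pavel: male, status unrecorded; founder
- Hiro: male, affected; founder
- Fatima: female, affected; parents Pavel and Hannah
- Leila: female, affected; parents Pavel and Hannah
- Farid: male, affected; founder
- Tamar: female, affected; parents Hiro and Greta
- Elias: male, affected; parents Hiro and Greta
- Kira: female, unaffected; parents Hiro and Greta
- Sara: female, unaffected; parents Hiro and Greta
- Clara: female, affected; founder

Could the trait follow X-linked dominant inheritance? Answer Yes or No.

Under X-linked dominant, Elias (affected, male) cannot arise from Hiro (affected) × Greta (unaffected).

No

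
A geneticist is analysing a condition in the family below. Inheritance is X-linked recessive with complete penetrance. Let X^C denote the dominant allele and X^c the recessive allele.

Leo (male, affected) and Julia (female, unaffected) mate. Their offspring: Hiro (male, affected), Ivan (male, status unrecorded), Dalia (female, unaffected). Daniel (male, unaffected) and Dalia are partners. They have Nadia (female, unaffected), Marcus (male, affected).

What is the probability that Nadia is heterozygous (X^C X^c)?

Daniel is unaffected, so Daniel is X^C Y.
Dalia is unaffected so carries C and received c from Leo (X^c Y), so Dalia is X^C X^c.
Their cross gives offspring ratios 1/2 X^C X^C : 1/2 X^C X^c. Conditioning on Nadia being unaffected, P(X^C X^c) = 1/2 / 1 = 1/2.

1/2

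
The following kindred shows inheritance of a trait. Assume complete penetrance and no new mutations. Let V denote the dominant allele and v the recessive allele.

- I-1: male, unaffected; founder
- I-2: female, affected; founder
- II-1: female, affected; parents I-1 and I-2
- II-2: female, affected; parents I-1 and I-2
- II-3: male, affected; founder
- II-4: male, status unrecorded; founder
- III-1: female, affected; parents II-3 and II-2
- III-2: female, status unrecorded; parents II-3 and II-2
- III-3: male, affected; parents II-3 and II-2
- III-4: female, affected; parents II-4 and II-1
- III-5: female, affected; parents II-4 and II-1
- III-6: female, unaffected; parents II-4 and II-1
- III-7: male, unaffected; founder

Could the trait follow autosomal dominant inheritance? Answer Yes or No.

Yes

A consistent assignment under autosomal dominant exists: I-1 vv, I-2 VV, II-1 Vv, II-2 Vv, II-3 VV, II-4 Vv, III-1 VV, III-2 VV, III-3 VV, III-4 VV, III-5 VV, III-6 vv, III-7 vv.
In this assignment every recorded phenotype matches its genotype and every non-founder's genotype is obtainable from its parents' genotypes, so the pedigree is consistent.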